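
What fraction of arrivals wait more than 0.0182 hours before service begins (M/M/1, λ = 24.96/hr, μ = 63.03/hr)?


ρ = 24.96/63.03 = 0.3960
P(Wq > t) = ρ·e^{−(μ−λ)t} = 0.3960·e^{−0.6929}
= 0.3960·0.500137 = 0.198055

Final: 0.198055


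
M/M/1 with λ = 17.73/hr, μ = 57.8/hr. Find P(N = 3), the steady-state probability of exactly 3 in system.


ρ = 17.73/57.8 = 0.3067
P_n = (1−ρ)·ρ^n = (1 − 0.3067)·0.3067^3 = 0.6933·0.028863 = 0.020009

Final: 0.020009


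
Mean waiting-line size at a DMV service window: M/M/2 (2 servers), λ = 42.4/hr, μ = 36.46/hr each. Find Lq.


a = λ/μ = 1.1629; ρ = a/2 = 0.5815
P₀ = 0.264655
Lq = P₀·a^c·ρ / (c!·(1−ρ)²) = 0.264655·1.35238·0.5815/(2·0.17518)
= 0.59401

Final: 0.59401


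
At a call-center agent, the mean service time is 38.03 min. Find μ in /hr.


μ = 1/(service time) in consistent units.
1 hour = 60 min, so μ = 60/38.03 = 1.5777 per hour

Final: 1.5777 /hr


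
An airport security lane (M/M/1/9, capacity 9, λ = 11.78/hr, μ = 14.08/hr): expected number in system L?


ρ = 11.78/14.08 = 0.8366
L = ρ[1 − (K+1)ρ^K + Kρ^(K+1)] / [(1−ρ)(1−ρ^(K+1))]
Numerator: 0.8366·(1 − 10·0.200855 + 9·0.168045) = 0.421547
Denominator: (0.1634)·(0.831955) = 0.135902
L = 0.421547/0.135902 = 3.1019

Final: 3.1019


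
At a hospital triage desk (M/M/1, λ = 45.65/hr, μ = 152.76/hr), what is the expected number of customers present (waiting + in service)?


ρ = λ/μ = 45.65/152.76 = 0.2988
L = ρ/(1−ρ) = 0.2988/(1 − 0.2988) = 0.2988/0.7012 = 0.4262

Final: 0.4262


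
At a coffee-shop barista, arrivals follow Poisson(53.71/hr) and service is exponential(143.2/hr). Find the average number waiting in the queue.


ρ = 53.71/143.2 = 0.3751
Lq = ρ²/(1−ρ) = 0.1407/0.6249 = 0.2251

Final: 0.2251


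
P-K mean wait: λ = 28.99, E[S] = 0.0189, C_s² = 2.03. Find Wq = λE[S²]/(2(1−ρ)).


ρ = λ·E[S] = 28.99·0.0189 = 0.5479
E[S²] = E[S]²(1+C_s²) = 0.0189²·(1+2.03) = 0.001082
Wq = λ·E[S²]/(2(1−ρ)) = 28.99·0.001082/(2·0.4521) = 0.03470 hr

Final: 0.03470 hr


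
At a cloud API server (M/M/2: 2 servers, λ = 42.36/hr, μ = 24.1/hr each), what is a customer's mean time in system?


a = 1.7577; ρ = 0.8788; P₀ = 0.064488
Lq = P₀·a^c·ρ/(c!(1−ρ)²) = 5.96350
Wq = Lq/λ = 5.96350/42.36 = 0.14078 hr
W = Wq + 1/μ = 0.14078 + 0.04149 = 0.18228 hr

Final: 0.18228 hr


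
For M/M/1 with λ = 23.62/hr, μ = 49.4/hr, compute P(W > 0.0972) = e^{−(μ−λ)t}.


W ~ Exponential(μ−λ) for M/M/1.
μ − λ = 49.4 − 23.62 = 25.7800
P(W > t) = e^{−(μ−λ)t} = e^{−2.5058} = 0.081609

Final: 0.081609


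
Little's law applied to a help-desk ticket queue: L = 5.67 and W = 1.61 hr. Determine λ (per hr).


λ = L/W = 5.67/1.61 = 3.5217 /hr

Final: 3.5217 /hr


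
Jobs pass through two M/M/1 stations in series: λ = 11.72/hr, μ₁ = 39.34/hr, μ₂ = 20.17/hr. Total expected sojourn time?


Each node sees arrival rate λ = 11.72/hr (tandem ⇒ throughput preserved).
W₁ = 1/(μ₁−λ) = 1/(39.34−11.72) = 0.03621 hr
W₂ = 1/(μ₂−λ) = 1/(20.17−11.72) = 0.11834 hr
W_total = W₁ + W₂ = 0.03621 + 0.11834 = 0.15455 hr

Final: 0.15455 hr


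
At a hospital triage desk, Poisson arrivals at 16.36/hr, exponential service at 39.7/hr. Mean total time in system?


W = 1/(μ−λ) = 1/(39.7 − 16.36) = 1/23.34 = 0.04284 hr

Final: 0.04284 hr


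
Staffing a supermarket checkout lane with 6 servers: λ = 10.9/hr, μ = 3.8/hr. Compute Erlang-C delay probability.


a = λ/μ = 2.8684; ρ = a/6 = 0.4781
P₀ = 0.056063 (from M/M/c formula)
C(c,a) = [a^c/(c!(1−ρ))]·P₀ = [557.00284/(720·0.5219)]·0.056063
= 1.48222·0.056063 = 0.083098

Final: 0.083098


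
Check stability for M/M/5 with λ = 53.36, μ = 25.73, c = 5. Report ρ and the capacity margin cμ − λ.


Total capacity cμ = 5·25.73 = 128.65/hr
ρ = λ/(cμ) = 53.36/128.65 = 0.4148
Stable ⇔ ρ < 1: YES
Spare capacity = cμ − λ = 128.65 − 53.36 = 75.29/hr

Final: ρ = 0.4148; stable; margin = 75.29/hr


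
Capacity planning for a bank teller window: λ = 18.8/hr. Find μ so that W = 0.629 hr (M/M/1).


W = 1/(μ−λ) ⇒ μ − λ = 1/W = 1/0.629 = 1.5898
μ = λ + 1/W = 18.8 + 1.5898 = 20.3898 per hr

Final: 20.3898 /hr


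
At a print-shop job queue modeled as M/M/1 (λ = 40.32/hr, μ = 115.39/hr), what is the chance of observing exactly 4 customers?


ρ = 40.32/115.39 = 0.3494
P_n = (1−ρ)·ρ^n = (1 − 0.3494)·0.3494^4 = 0.6506·0.014908 = 0.009699

Final: 0.009699


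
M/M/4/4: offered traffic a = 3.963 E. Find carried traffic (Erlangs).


B(4,3.963) = 0.307096 (Erlang-B)
Carried load = a(1 − B) = 3.963·(1 − 0.307096) = 3.963·0.692904 = 2.7460 E

Final: 2.7460 Erlangs


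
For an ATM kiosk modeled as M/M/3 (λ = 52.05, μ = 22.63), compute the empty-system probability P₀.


a = λ/μ = 52.05/22.63 = 2.3000; ρ = a/c = 0.7667
Σ_{k=0}^{2} a^k/k! (terms k=0..2) = 1.00000 + 2.30004 + 2.64510 = 5.94515
Tail: a^3/(3!(1−ρ)) = 12.16770/(6·0.2333) = 8.69176
P₀ = 1/(5.94515 + 8.69176) = 1/14.63691 = 0.068320

Final: 0.068320


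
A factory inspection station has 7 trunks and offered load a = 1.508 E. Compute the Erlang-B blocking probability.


B(c,a) = (a^c/c!) / Σ_{k=0}^{c} a^k/k!
a^7/7! = 0.003519
Σ terms (k=0..7): 1.00000 + 1.50800 + 1.13703 + 0.57155 + 0.21547 + 0.06499 + 0.01633 + 0.003519 = 4.516893
B = 0.003519/4.516893 = 0.0007790

Final: 0.0007790


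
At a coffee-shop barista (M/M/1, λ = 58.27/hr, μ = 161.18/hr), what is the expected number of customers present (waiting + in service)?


ρ = λ/μ = 58.27/161.18 = 0.3615
L = ρ/(1−ρ) = 0.3615/(1 − 0.3615) = 0.3615/0.6385 = 0.5662

Final: 0.5662


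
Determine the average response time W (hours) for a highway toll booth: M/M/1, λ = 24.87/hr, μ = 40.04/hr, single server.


W = 1/(μ−λ) = 1/(40.04 − 24.87) = 1/15.17 = 0.06592 hr

Final: 0.06592 hr


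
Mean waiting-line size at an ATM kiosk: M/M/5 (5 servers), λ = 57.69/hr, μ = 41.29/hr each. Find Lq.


a = λ/μ = 1.3972; ρ = a/5 = 0.2794
P₀ = 0.247023
Lq = P₀·a^c·ρ / (c!·(1−ρ)²) = 0.247023·5.32449·0.2794/(120·0.51921)
= 0.005899

Final: 0.005899


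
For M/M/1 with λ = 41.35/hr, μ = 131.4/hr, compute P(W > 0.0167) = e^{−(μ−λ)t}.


W ~ Exponential(μ−λ) for M/M/1.
μ − λ = 131.4 − 41.35 = 90.0500
P(W > t) = e^{−(μ−λ)t} = e^{−1.5038} = 0.222276

Final: 0.222276


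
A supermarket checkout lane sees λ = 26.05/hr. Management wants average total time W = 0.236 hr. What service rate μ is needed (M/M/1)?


W = 1/(μ−λ) ⇒ μ − λ = 1/W = 1/0.236 = 4.2373
μ = λ + 1/W = 26.05 + 4.2373 = 30.2873 per hr

Final: 30.2873 /hr


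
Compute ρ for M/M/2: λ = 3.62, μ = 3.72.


ρ = λ/(cμ) = 3.62/(2·3.72) = 3.62/7.44 = 0.4866

Final: 0.4866


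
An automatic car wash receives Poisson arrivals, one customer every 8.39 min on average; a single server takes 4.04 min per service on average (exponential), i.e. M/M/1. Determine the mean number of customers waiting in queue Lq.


λ = 60/8.39 = 7.1514 /hr
μ = 60/4.04 = 14.8515 /hr
ρ = λ/μ = 7.1514/14.8515 = 0.4815
Lq = ρ²/(1−ρ) = 0.2319/0.5185 = 0.4472

Final: 0.4472


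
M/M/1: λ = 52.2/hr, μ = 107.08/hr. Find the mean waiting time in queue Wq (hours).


ρ = 52.2/107.08 = 0.4875
Wq = ρ/(μ−λ) = 0.4875/(107.08 − 52.2) = 0.4875/54.88 = 0.008883 hr

Final: 0.008883 hr


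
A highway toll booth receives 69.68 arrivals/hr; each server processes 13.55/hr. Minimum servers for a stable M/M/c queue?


Stability requires cμ > λ ⇔ c > λ/μ.
λ/μ = 69.68/13.55 = 5.1424
Minimum integer c = ⌊5.1424⌋ + 1 = 6
Check: 6·13.55 = 81.30 > 69.68, while 5·13.55 = 67.75 ≤ 69.68

Final: 6 servers


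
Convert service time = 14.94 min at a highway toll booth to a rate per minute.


μ = 1/(service time) in consistent units.
1 minute = 1 min, so μ = 1/14.94 = 0.06693 per minute

Final: 0.06693 /min


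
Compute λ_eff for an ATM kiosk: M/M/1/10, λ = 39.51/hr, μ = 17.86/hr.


ρ = 2.2122; P_K = (1−ρ)ρ^10/(1−ρ^11) = 0.548051
λ_eff = λ(1 − P_K) = 39.51·(1 − 0.548051) = 39.51·0.451949 = 17.8565 /hr

Final: 17.8565 /hr


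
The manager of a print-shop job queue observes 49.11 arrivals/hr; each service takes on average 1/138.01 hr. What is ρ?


ρ = λ/μ = 49.11/138.01 = 0.3558

Final: 0.3558


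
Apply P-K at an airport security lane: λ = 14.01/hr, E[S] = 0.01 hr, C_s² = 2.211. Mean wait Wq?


ρ = λ·E[S] = 14.01·0.01 = 0.1401
E[S²] = E[S]²(1+C_s²) = 0.01²·(1+2.211) = 0.0003211
Wq = λ·E[S²]/(2(1−ρ)) = 14.01·0.0003211/(2·0.8599) = 0.002616 hr

Final: 0.002616 hr


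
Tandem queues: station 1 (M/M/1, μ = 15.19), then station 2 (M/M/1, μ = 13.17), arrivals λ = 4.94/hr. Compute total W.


Each node sees arrival rate λ = 4.94/hr (tandem ⇒ throughput preserved).
W₁ = 1/(μ₁−λ) = 1/(15.19−4.94) = 0.09756 hr
W₂ = 1/(μ₂−λ) = 1/(13.17−4.94) = 0.12151 hr
W_total = W₁ + W₂ = 0.09756 + 0.12151 = 0.21907 hr

Final: 0.21907 hr


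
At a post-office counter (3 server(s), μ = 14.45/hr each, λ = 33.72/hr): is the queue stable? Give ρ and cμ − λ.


Total capacity cμ = 3·14.45 = 43.35/hr
ρ = λ/(cμ) = 33.72/43.35 = 0.7779
Stable ⇔ ρ < 1: YES
Spare capacity = cμ − λ = 43.35 − 33.72 = 9.63/hr

Final: ρ = 0.7779; stable; margin = 9.63/hr


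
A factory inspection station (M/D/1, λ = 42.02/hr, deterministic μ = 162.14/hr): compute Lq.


ρ = 42.02/162.14 = 0.2592
M/D/1: Lq = ρ²/(2(1−ρ)) = 0.06716/(2·0.7408) = 0.04533

Final: 0.04533


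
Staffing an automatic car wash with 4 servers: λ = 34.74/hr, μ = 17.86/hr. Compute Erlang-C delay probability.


a = λ/μ = 1.9451; ρ = a/4 = 0.4863
P₀ = 0.138417 (from M/M/c formula)
C(c,a) = [a^c/(c!(1−ρ))]·P₀ = [14.31507/(24·0.5137)]·0.138417
= 1.16107·0.138417 = 0.160712

Final: 0.160712


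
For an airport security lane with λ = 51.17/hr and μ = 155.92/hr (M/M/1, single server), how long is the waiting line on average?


ρ = 51.17/155.92 = 0.3282
Lq = ρ²/(1−ρ) = 0.1077/0.6718 = 0.1603

Final: 0.1603


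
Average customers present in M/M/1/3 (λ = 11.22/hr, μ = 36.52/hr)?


ρ = 11.22/36.52 = 0.3072
L = ρ[1 − (K+1)ρ^K + Kρ^(K+1)] / [(1−ρ)(1−ρ^(K+1))]
Numerator: 0.3072·(1 − 4·0.028999 + 3·0.008909) = 0.279803
Denominator: (0.6928)·(0.991091) = 0.686599
L = 0.279803/0.686599 = 0.4075

Final: 0.4075


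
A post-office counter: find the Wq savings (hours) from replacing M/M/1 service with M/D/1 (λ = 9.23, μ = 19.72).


ρ = 9.23/19.72 = 0.4681
Wq(M/M/1) = ρ/(μ−λ) = 0.4681/10.49 = 0.04462 hr
Wq(M/D/1) = ρ/(2(μ−λ)) = 0.02231 hr
Savings = 0.04462 − 0.02231 = 0.02231 hr

Final: 0.02231 hr


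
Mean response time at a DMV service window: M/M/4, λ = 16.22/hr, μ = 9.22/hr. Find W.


a = 1.7592; ρ = 0.4398; P₀ = 0.168734
Lq = P₀·a^c·ρ/(c!(1−ρ)²) = 0.09437
Wq = Lq/λ = 0.09437/16.22 = 0.005818 hr
W = Wq + 1/μ = 0.005818 + 0.10846 = 0.11428 hr

Final: 0.11428 hr


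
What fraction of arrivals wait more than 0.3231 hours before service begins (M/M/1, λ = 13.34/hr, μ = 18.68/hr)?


ρ = 13.34/18.68 = 0.7141
P(Wq > t) = ρ·e^{−(μ−λ)t} = 0.7141·e^{−1.7254}
= 0.7141·0.178110 = 0.127194

Final: 0.127194


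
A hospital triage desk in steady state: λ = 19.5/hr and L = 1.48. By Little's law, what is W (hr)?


W = L/λ = 1.48/19.5 = 0.07590 hr

Final: 0.07590 hr


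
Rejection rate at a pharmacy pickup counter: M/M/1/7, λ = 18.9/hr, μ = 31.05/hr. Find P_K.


ρ = λ/μ = 18.9/31.05 = 0.6087
P_K = (1−ρ)ρ^K/(1−ρ^(K+1)) = (0.3913·0.030960)/(1 − 0.018845)
= 0.012115/0.981155 = 0.012347

Final: 0.012347


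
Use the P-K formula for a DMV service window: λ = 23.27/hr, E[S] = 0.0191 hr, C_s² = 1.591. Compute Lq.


ρ = λ·E[S] = 23.27·0.0191 = 0.4445
Lq = ρ²(1+C_s²)/(2(1−ρ)) = 0.1975·(1+1.591)/(2·0.5555)
= 0.1975·2.5910/1.1111 = 0.46066

Final: 0.46066


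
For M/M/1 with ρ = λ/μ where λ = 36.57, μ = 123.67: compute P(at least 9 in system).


ρ = 36.57/123.67 = 0.2957
P(N ≥ n) = ρ^n = 0.2957^9 = 0.00001729

Final: 0.00001729


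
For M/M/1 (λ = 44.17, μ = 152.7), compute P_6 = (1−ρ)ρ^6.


ρ = 44.17/152.7 = 0.2893
P_n = (1−ρ)·ρ^n = (1 − 0.2893)·0.2893^6 = 0.7107·0.0005858 = 0.0004163

Final: 0.0004163


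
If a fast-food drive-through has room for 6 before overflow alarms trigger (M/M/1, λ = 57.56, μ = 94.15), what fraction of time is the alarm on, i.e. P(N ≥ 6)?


ρ = 57.56/94.15 = 0.6114
P(N ≥ n) = ρ^n = 0.6114^6 = 0.052216

Final: 0.052216


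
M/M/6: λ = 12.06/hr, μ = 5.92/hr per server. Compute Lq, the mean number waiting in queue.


a = λ/μ = 2.0372; ρ = a/6 = 0.3395
P₀ = 0.130183
Lq = P₀·a^c·ρ / (c!·(1−ρ)²) = 0.130183·71.47491·0.3395/(720·0.43622)
= 0.01006

Final: 0.01006


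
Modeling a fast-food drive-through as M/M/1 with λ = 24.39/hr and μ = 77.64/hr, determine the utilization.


ρ = λ/μ = 24.39/77.64 = 0.3141

Final: 0.3141


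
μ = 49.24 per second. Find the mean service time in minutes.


Mean service time = 1/μ = 1/49.24 second = 0.02031 second
In minutes: 0.02031 × 0.0166667 = 0.0003385 min

Final: 0.0003385 min


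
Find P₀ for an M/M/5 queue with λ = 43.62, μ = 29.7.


a = λ/μ = 43.62/29.7 = 1.4687; ρ = a/c = 0.2937
Σ_{k=0}^{4} a^k/k! (terms k=0..4) = 1.00000 + 1.46869 + 1.07852 + 0.52800 + 0.19387 = 4.26908
Tail: a^5/(5!(1−ρ)) = 6.83355/(120·0.7063) = 0.08063
P₀ = 1/(4.26908 + 0.08063) = 1/4.34971 = 0.229900

Final: 0.229900


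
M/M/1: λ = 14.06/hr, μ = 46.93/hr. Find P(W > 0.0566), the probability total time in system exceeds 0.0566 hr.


W ~ Exponential(μ−λ) for M/M/1.
μ − λ = 46.93 − 14.06 = 32.8700
P(W > t) = e^{−(μ−λ)t} = e^{−1.8604} = 0.155604

Final: 0.155604


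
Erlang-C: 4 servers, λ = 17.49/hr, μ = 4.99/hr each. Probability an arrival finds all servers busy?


a = λ/μ = 3.5050; ρ = a/4 = 0.8763
P₀ = 0.014569 (from M/M/c formula)
C(c,a) = [a^c/(c!(1−ρ))]·P₀ = [150.92357/(24·0.1237)]·0.014569
= 50.81704·0.014569 = 0.740329

Final: 0.740329


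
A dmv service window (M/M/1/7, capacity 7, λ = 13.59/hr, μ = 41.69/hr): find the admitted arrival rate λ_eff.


ρ = 0.3260; P_K = (1−ρ)ρ^7/(1−ρ^8) = 0.0002637
λ_eff = λ(1 − P_K) = 13.59·(1 − 0.0002637) = 13.59·0.999736 = 13.5864 /hr

Final: 13.5864 /hr


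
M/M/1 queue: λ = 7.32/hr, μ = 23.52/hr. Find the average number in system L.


ρ = λ/μ = 7.32/23.52 = 0.3112
L = ρ/(1−ρ) = 0.3112/(1 − 0.3112) = 0.3112/0.6888 = 0.4519

Final: 0.4519


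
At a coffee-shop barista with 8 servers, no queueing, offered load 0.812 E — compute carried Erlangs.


B(8,0.812) = 0.000002081 (Erlang-B)
Carried load = a(1 − B) = 0.812·(1 − 0.000002081) = 0.812·0.999998 = 0.8120 E

Final: 0.8120 Erlangs


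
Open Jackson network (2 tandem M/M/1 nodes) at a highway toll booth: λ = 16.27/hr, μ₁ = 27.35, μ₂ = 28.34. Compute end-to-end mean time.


Each node sees arrival rate λ = 16.27/hr (tandem ⇒ throughput preserved).
W₁ = 1/(μ₁−λ) = 1/(27.35−16.27) = 0.09025 hr
W₂ = 1/(μ₂−λ) = 1/(28.34−16.27) = 0.08285 hr
W_total = W₁ + W₂ = 0.09025 + 0.08285 = 0.17310 hr

Final: 0.17310 hr


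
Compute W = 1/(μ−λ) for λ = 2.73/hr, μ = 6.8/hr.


W = 1/(μ−λ) = 1/(6.8 − 2.73) = 1/4.07 = 0.2457 hr

Final: 0.2457 hr


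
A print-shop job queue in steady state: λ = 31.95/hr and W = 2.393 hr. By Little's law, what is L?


L = λW = 31.95·2.393 = 76.4563

Final: 76.4563


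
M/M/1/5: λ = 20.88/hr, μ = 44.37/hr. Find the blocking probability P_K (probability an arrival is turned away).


ρ = λ/μ = 20.88/44.37 = 0.4706
P_K = (1−ρ)ρ^K/(1−ρ^(K+1)) = (0.5294·0.023078)/(1 − 0.010860)
= 0.012218/0.989140 = 0.012352

Final: 0.012352


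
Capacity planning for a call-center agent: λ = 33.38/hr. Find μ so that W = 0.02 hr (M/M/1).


W = 1/(μ−λ) ⇒ μ − λ = 1/W = 1/0.02 = 50.0000
μ = λ + 1/W = 33.38 + 50.0000 = 83.3800 per hr

Final: 83.3800 /hr


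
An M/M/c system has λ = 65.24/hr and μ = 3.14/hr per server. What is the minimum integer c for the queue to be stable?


Stability requires cμ > λ ⇔ c > λ/μ.
λ/μ = 65.24/3.14 = 20.7771
Minimum integer c = ⌊20.7771⌋ + 1 = 21
Check: 21·3.14 = 65.94 > 65.24, while 20·3.14 = 62.80 ≤ 65.24

Final: 21 servers


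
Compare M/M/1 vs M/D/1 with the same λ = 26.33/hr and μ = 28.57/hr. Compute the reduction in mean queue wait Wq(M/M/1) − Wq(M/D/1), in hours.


ρ = 26.33/28.57 = 0.9216
Wq(M/M/1) = ρ/(μ−λ) = 0.9216/2.24 = 0.41143 hr
Wq(M/D/1) = ρ/(2(μ−λ)) = 0.20571 hr
Savings = 0.41143 − 0.20571 = 0.20571 hr

Final: 0.20571 hr


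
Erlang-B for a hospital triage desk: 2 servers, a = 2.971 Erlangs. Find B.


B(c,a) = (a^c/c!) / Σ_{k=0}^{c} a^k/k!
a^2/2! = 4.413420
Σ terms (k=0..2): 1.00000 + 2.97100 + 4.41342 = 8.384421
B = 4.413420/8.384421 = 0.526383

Final: 0.526383


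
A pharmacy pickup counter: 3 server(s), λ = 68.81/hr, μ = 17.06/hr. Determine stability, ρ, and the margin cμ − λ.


Total capacity cμ = 3·17.06 = 51.18/hr
ρ = λ/(cμ) = 68.81/51.18 = 1.3445
Stable ⇔ ρ < 1: NO
Spare capacity = cμ − λ = 51.18 − 68.81 = -17.63/hr

Final: ρ = 1.3445; unstable; margin = -17.63/hr


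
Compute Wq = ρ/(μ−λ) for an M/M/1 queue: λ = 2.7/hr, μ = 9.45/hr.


ρ = 2.7/9.45 = 0.2857
Wq = ρ/(μ−λ) = 0.2857/(9.45 − 2.7) = 0.2857/6.75 = 0.04233 hr

Final: 0.04233 hr


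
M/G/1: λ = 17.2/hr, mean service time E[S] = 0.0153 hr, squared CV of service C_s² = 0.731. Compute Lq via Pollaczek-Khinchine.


ρ = λ·E[S] = 17.2·0.0153 = 0.2632
Lq = ρ²(1+C_s²)/(2(1−ρ)) = 0.06925·(1+0.731)/(2·0.7368)
= 0.06925·1.7310/1.4737 = 0.08135

Final: 0.08135


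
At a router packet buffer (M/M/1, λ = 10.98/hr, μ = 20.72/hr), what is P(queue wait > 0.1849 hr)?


ρ = 10.98/20.72 = 0.5299
P(Wq > t) = ρ·e^{−(μ−λ)t} = 0.5299·e^{−1.8009}
= 0.5299·0.165146 = 0.087515

Final: 0.087515


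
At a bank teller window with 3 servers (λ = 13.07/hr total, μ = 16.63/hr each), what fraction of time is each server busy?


ρ = λ/(cμ) = 13.07/(3·16.63) = 13.07/49.89 = 0.2620

Final: 0.2620


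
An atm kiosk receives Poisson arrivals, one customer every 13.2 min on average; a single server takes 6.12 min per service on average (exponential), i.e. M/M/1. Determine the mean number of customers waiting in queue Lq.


λ = 60/13.2 = 4.5455 /hr
μ = 60/6.12 = 9.8039 /hr
ρ = λ/μ = 4.5455/9.8039 = 0.4636
Lq = ρ²/(1−ρ) = 0.2150/0.5364 = 0.4008

Final: 0.4008


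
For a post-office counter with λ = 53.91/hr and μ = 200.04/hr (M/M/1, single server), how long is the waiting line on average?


ρ = 53.91/200.04 = 0.2695
Lq = ρ²/(1−ρ) = 0.07263/0.7305 = 0.09942

Final: 0.09942


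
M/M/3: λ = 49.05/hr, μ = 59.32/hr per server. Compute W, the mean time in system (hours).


a = 0.8269; ρ = 0.2756; P₀ = 0.435009
Lq = P₀·a^c·ρ/(c!(1−ρ)²) = 0.02153
Wq = Lq/λ = 0.02153/49.05 = 0.0004389 hr
W = Wq + 1/μ = 0.0004389 + 0.01686 = 0.01730 hr

Final: 0.01730 hr


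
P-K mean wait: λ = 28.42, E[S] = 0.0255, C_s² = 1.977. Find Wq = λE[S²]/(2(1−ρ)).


ρ = λ·E[S] = 28.42·0.0255 = 0.7247
E[S²] = E[S]²(1+C_s²) = 0.0255²·(1+1.977) = 0.001936
Wq = λ·E[S²]/(2(1−ρ)) = 28.42·0.001936/(2·0.2753) = 0.09992 hr

Final: 0.09992 hr


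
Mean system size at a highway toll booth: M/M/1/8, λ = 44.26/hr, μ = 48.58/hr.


ρ = 44.26/48.58 = 0.9111
L = ρ[1 − (K+1)ρ^K + Kρ^(K+1)] / [(1−ρ)(1−ρ^(K+1))]
Numerator: 0.9111·(1 − 9·0.474713 + 8·0.432499) = 0.170894
Denominator: (0.08893)·(0.567501) = 0.050465
L = 0.170894/0.050465 = 3.3864

Final: 3.3864


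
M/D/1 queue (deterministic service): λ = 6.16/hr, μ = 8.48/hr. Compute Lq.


ρ = 6.16/8.48 = 0.7264
M/D/1: Lq = ρ²/(2(1−ρ)) = 0.5277/(2·0.2736) = 0.96438

Final: 0.96438


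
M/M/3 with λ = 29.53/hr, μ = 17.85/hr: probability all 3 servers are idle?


a = λ/μ = 29.53/17.85 = 1.6543; ρ = a/c = 0.5514
Σ_{k=0}^{2} a^k/k! (terms k=0..2) = 1.00000 + 1.65434 + 1.36842 = 4.02277
Tail: a^3/(3!(1−ρ)) = 4.52768/(6·0.4486) = 1.68233
P₀ = 1/(4.02277 + 1.68233) = 1/5.70509 = 0.175282

Final: 0.175282


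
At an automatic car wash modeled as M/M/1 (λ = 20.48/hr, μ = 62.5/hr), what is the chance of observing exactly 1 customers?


ρ = 20.48/62.5 = 0.3277
P_n = (1−ρ)·ρ^n = (1 − 0.3277)·0.3277^1 = 0.6723·0.327680 = 0.220306

Final: 0.220306


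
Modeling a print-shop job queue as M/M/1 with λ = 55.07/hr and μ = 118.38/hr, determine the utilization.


ρ = λ/μ = 55.07/118.38 = 0.4652

Final: 0.4652


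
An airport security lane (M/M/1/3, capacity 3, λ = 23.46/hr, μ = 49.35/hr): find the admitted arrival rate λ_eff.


ρ = 0.4754; P_K = (1−ρ)ρ^3/(1−ρ^4) = 0.059393
λ_eff = λ(1 − P_K) = 23.46·(1 − 0.059393) = 23.46·0.940607 = 22.0666 /hr

Final: 22.0666 /hr


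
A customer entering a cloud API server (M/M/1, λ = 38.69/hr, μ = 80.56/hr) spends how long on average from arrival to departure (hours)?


W = 1/(μ−λ) = 1/(80.56 − 38.69) = 1/41.87 = 0.02388 hr

Final: 0.02388 hr


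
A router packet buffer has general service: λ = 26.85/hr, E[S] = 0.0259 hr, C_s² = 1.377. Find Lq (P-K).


ρ = λ·E[S] = 26.85·0.0259 = 0.6954
Lq = ρ²(1+C_s²)/(2(1−ρ)) = 0.4836·(1+1.377)/(2·0.3046)
= 0.4836·2.3770/0.6092 = 1.88703

Final: 1.88703


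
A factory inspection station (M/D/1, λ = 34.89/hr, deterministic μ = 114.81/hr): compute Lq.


ρ = 34.89/114.81 = 0.3039
M/D/1: Lq = ρ²/(2(1−ρ)) = 0.09235/(2·0.6961) = 0.06633

Final: 0.06633


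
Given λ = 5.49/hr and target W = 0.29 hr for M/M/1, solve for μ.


W = 1/(μ−λ) ⇒ μ − λ = 1/W = 1/0.29 = 3.4483
μ = λ + 1/W = 5.49 + 3.4483 = 8.9383 per hr

Final: 8.9383 /hr


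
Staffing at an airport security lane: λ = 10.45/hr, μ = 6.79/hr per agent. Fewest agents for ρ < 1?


Stability requires cμ > λ ⇔ c > λ/μ.
λ/μ = 10.45/6.79 = 1.5390
Minimum integer c = ⌊1.5390⌋ + 1 = 2
Check: 2·6.79 = 13.58 > 10.45, while 1·6.79 = 6.79 ≤ 10.45

Final: 2 servers


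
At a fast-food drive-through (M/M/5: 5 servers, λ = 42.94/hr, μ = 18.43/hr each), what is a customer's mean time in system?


a = 2.3299; ρ = 0.4660; P₀ = 0.095682
Lq = P₀·a^c·ρ/(c!(1−ρ)²) = 0.08945
Wq = Lq/λ = 0.08945/42.94 = 0.002083 hr
W = Wq + 1/μ = 0.002083 + 0.05426 = 0.05634 hr

Final: 0.05634 hr


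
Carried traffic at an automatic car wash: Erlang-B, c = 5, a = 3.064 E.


B(5,3.064) = 0.115554 (Erlang-B)
Carried load = a(1 − B) = 3.064·(1 − 0.115554) = 3.064·0.884446 = 2.7099 E

Final: 2.7099 Erlangs


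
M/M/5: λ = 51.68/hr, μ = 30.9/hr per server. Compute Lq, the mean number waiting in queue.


a = λ/μ = 1.6725; ρ = a/5 = 0.3345
P₀ = 0.187241
Lq = P₀·a^c·ρ / (c!·(1−ρ)²) = 0.187241·13.08640·0.3345/(120·0.44289)
= 0.01542

Final: 0.01542


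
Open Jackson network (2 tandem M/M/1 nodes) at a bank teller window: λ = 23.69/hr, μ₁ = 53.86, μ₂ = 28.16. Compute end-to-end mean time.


Each node sees arrival rate λ = 23.69/hr (tandem ⇒ throughput preserved).
W₁ = 1/(μ₁−λ) = 1/(53.86−23.69) = 0.03315 hr
W₂ = 1/(μ₂−λ) = 1/(28.16−23.69) = 0.22371 hr
W_total = W₁ + W₂ = 0.03315 + 0.22371 = 0.25686 hr

Final: 0.25686 hr


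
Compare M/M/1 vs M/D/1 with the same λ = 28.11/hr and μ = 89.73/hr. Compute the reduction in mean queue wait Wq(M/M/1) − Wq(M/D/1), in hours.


ρ = 28.11/89.73 = 0.3133
Wq(M/M/1) = ρ/(μ−λ) = 0.3133/61.62 = 0.005084 hr
Wq(M/D/1) = ρ/(2(μ−λ)) = 0.002542 hr
Savings = 0.005084 − 0.002542 = 0.002542 hr

Final: 0.002542 hr


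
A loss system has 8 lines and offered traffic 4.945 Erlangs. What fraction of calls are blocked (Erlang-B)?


B(c,a) = (a^c/c!) / Σ_{k=0}^{c} a^k/k!
a^8/8! = 8.867677
Σ terms (k=0..8): 1.00000 + 4.94500 + 12.22651 + 20.15337 + 24.91460 + 24.64054 + 20.30791 + 14.34609 + 8.86768 = 131.401701
B = 8.867677/131.401701 = 0.067485

Final: 0.067485


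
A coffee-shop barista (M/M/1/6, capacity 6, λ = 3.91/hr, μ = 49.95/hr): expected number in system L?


ρ = 3.91/49.95 = 0.07828
L = ρ[1 − (K+1)ρ^K + Kρ^(K+1)] / [(1−ρ)(1−ρ^(K+1))]
Numerator: 0.07828·(1 − 7·0.0000002301 + 6·0.00000001801) = 0.078278
Denominator: (0.9217)·(1.000000) = 0.921722
L = 0.078278/0.921722 = 0.08493

Final: 0.08493


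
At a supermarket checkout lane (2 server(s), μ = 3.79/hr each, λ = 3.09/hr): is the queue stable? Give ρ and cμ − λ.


Total capacity cμ = 2·3.79 = 7.58/hr
ρ = λ/(cμ) = 3.09/7.58 = 0.4077
Stable ⇔ ρ < 1: YES
Spare capacity = cμ − λ = 7.58 − 3.09 = 4.49/hr

Final: ρ = 0.4077; stable; margin = 4.49/hr


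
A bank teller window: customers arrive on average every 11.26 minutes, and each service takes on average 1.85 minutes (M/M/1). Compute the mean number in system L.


λ = 60/11.26 = 5.3286 /hr
μ = 60/1.85 = 32.4324 /hr
ρ = λ/μ = 5.3286/32.4324 = 0.1643
L = ρ/(1−ρ) = 0.1643/0.8357 = 0.1966

Final: 0.1966


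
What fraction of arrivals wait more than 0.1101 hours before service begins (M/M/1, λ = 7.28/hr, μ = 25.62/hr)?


ρ = 7.28/25.62 = 0.2842
P(Wq > t) = ρ·e^{−(μ−λ)t} = 0.2842·e^{−2.0192}
= 0.2842·0.132757 = 0.037723

Final: 0.037723


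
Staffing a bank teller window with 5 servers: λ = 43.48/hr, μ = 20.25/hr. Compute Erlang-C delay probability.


a = λ/μ = 2.1472; ρ = a/5 = 0.4294
P₀ = 0.115549 (from M/M/c formula)
C(c,a) = [a^c/(c!(1−ρ))]·P₀ = [45.63757/(120·0.5706)]·0.115549
= 0.66655·0.115549 = 0.077020

Final: 0.077020


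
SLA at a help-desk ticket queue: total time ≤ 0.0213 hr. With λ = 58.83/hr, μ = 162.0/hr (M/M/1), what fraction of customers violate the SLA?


W ~ Exponential(μ−λ) for M/M/1.
μ − λ = 162.0 − 58.83 = 103.1700
P(W > t) = e^{−(μ−λ)t} = e^{−2.1975} = 0.111078

Final: 0.111078


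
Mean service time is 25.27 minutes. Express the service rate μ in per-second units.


μ = 1/(service time) in consistent units.
1 second = 0.0166667 min, so μ = 0.0166667/25.27 = 0.0006595 per second

Final: 0.0006595 /sec


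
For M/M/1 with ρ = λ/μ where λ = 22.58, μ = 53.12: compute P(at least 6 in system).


ρ = 22.58/53.12 = 0.4251
P(N ≥ n) = ρ^n = 0.4251^6 = 0.005899

Final: 0.005899


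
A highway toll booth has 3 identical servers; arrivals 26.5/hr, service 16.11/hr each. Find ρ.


ρ = λ/(cμ) = 26.5/(3·16.11) = 26.5/48.33 = 0.5483

Final: 0.5483


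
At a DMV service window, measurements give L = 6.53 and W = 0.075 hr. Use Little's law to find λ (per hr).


λ = L/W = 6.53/0.075 = 87.0667 /hr

Final: 87.0667 /hr


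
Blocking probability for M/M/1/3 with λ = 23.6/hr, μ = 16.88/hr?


ρ = λ/μ = 23.6/16.88 = 1.3981
P_K = (1−ρ)ρ^K/(1−ρ^(K+1)) = (-0.3981·2.732868)/(1 − 3.820835)
= -1.087966/-2.820835 = 0.385690

Final: 0.385690


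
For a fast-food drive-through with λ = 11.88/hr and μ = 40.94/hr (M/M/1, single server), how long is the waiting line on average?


ρ = 11.88/40.94 = 0.2902
Lq = ρ²/(1−ρ) = 0.08420/0.7098 = 0.1186

Final: 0.1186


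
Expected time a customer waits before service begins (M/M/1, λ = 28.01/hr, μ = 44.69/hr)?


ρ = 28.01/44.69 = 0.6268
Wq = ρ/(μ−λ) = 0.6268/(44.69 − 28.01) = 0.6268/16.68 = 0.03758 hr

Final: 0.03758 hr


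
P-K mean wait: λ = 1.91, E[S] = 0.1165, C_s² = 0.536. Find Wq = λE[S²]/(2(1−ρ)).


ρ = λ·E[S] = 1.91·0.1165 = 0.2225
E[S²] = E[S]²(1+C_s²) = 0.1165²·(1+0.536) = 0.020847
Wq = λ·E[S²]/(2(1−ρ)) = 1.91·0.020847/(2·0.7775) = 0.02561 hr

Final: 0.02561 hr


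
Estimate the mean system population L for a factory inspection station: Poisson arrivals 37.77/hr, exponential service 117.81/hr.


ρ = λ/μ = 37.77/117.81 = 0.3206
L = ρ/(1−ρ) = 0.3206/(1 − 0.3206) = 0.3206/0.6794 = 0.4719

Final: 0.4719


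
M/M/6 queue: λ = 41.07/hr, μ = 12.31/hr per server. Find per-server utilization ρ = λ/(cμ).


ρ = λ/(cμ) = 41.07/(6·12.31) = 41.07/73.86 = 0.5561

Final: 0.5561


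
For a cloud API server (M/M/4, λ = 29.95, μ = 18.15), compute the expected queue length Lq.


a = λ/μ = 1.6501; ρ = a/4 = 0.4125
P₀ = 0.189166
Lq = P₀·a^c·ρ / (c!·(1−ρ)²) = 0.189166·7.41448·0.4125/(24·0.34512)
= 0.06986

Final: 0.06986


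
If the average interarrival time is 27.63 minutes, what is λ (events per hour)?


λ = 1/(interarrival time) in consistent units.
1 hour = 60 min, so λ = 60/27.63 = 2.1716 per hour

Final: 2.1716 /hr


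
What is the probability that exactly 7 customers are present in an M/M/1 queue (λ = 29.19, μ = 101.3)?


ρ = 29.19/101.3 = 0.2882
P_n = (1−ρ)·ρ^n = (1 − 0.2882)·0.2882^7 = 0.7118·0.0001650 = 0.0001174

Final: 0.0001174


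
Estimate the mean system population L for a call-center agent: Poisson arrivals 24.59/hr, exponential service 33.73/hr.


ρ = λ/μ = 24.59/33.73 = 0.7290
L = ρ/(1−ρ) = 0.7290/(1 − 0.7290) = 0.7290/0.2710 = 2.6904

Final: 2.6904


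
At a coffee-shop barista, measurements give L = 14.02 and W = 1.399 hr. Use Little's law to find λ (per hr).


λ = L/W = 14.02/1.399 = 10.0214 /hr

Final: 10.0214 /hr


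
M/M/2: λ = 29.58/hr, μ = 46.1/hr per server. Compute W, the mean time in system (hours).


a = 0.6416; ρ = 0.3208; P₀ = 0.514206
Lq = P₀·a^c·ρ/(c!(1−ρ)²) = 0.07362
Wq = Lq/λ = 0.07362/29.58 = 0.002489 hr
W = Wq + 1/μ = 0.002489 + 0.02169 = 0.02418 hr

Final: 0.02418 hr


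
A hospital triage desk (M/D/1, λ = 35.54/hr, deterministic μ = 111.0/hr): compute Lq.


ρ = 35.54/111.0 = 0.3202
M/D/1: Lq = ρ²/(2(1−ρ)) = 0.1025/(2·0.6798) = 0.07540

Final: 0.07540


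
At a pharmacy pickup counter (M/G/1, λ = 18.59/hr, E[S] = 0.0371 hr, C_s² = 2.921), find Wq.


ρ = λ·E[S] = 18.59·0.0371 = 0.6897
E[S²] = E[S]²(1+C_s²) = 0.0371²·(1+2.921) = 0.005397
Wq = λ·E[S²]/(2(1−ρ)) = 18.59·0.005397/(2·0.3103) = 0.16166 hr

Final: 0.16166 hr


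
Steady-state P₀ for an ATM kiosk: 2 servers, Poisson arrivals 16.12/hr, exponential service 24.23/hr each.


a = λ/μ = 16.12/24.23 = 0.6653; ρ = a/c = 0.3326
Σ_{k=0}^{1} a^k/k! (terms k=0..1) = 1.00000 + 0.66529 = 1.66529
Tail: a^2/(2!(1−ρ)) = 0.44261/(2·0.6674) = 0.33162
P₀ = 1/(1.66529 + 0.33162) = 1/1.99691 = 0.500774

Final: 0.500774


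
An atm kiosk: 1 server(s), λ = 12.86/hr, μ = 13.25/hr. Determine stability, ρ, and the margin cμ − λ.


Total capacity cμ = 1·13.25 = 13.25/hr
ρ = λ/(cμ) = 12.86/13.25 = 0.9706
Stable ⇔ ρ < 1: YES
Spare capacity = cμ − λ = 13.25 − 12.86 = 0.39/hr

Final: ρ = 0.9706; stable; margin = 0.39/hr


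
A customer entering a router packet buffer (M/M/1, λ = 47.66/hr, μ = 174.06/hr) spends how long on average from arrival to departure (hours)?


W = 1/(μ−λ) = 1/(174.06 − 47.66) = 1/126.40 = 0.007911 hr

Final: 0.007911 hr


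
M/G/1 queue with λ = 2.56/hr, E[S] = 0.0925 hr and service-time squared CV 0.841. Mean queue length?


ρ = λ·E[S] = 2.56·0.0925 = 0.2368
Lq = ρ²(1+C_s²)/(2(1−ρ)) = 0.05607·(1+0.841)/(2·0.7632)
= 0.05607·1.8410/1.5264 = 0.06763

Final: 0.06763


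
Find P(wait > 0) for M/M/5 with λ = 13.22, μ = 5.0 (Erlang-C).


a = λ/μ = 2.6440; ρ = a/5 = 0.5288
P₀ = 0.068769 (from M/M/c formula)
C(c,a) = [a^c/(c!(1−ρ))]·P₀ = [129.21331/(120·0.4712)]·0.068769
= 2.28518·0.068769 = 0.157150

Final: 0.157150


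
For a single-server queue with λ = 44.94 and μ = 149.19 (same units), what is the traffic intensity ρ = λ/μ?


ρ = λ/μ = 44.94/149.19 = 0.3012

Final: 0.3012


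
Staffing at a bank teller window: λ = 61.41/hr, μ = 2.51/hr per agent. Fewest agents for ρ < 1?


Stability requires cμ > λ ⇔ c > λ/μ.
λ/μ = 61.41/2.51 = 24.4661
Minimum integer c = ⌊24.4661⌋ + 1 = 25
Check: 25·2.51 = 62.75 > 61.41, while 24·2.51 = 60.24 ≤ 61.41

Final: 25 servers


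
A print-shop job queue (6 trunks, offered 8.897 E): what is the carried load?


B(6,8.897) = 0.435617 (Erlang-B)
Carried load = a(1 − B) = 8.897·(1 − 0.435617) = 8.897·0.564383 = 5.0213 E

Final: 5.0213 Erlangs


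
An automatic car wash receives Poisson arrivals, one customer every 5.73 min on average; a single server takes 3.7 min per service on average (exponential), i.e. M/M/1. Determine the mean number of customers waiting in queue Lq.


λ = 60/5.73 = 10.4712 /hr
μ = 60/3.7 = 16.2162 /hr
ρ = λ/μ = 10.4712/16.2162 = 0.6457
Lq = ρ²/(1−ρ) = 0.4170/0.3543 = 1.1769

Final: 1.1769


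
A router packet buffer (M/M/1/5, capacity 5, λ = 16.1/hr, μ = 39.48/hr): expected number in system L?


ρ = 16.1/39.48 = 0.4078
L = ρ[1 − (K+1)ρ^K + Kρ^(K+1)] / [(1−ρ)(1−ρ^(K+1))]
Numerator: 0.4078·(1 − 6·0.011278 + 5·0.004599) = 0.389584
Denominator: (0.5922)·(0.995401) = 0.589475
L = 0.389584/0.589475 = 0.6609

Final: 0.6609


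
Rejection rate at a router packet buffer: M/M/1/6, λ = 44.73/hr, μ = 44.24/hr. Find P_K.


ρ = λ/μ = 44.73/44.24 = 1.0111
P_K = (1−ρ)ρ^K/(1−ρ^(K+1)) = (-0.01108·1.068323)/(1 − 1.080156)
= -0.011833/-0.080156 = 0.147621

Final: 0.147621


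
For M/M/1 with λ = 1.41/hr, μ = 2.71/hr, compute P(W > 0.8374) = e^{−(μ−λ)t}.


W ~ Exponential(μ−λ) for M/M/1.
μ − λ = 2.71 − 1.41 = 1.3000
P(W > t) = e^{−(μ−λ)t} = e^{−1.0886} = 0.336681

Final: 0.336681


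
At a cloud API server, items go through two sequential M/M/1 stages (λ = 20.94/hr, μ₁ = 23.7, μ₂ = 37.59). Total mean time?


Each node sees arrival rate λ = 20.94/hr (tandem ⇒ throughput preserved).
W₁ = 1/(μ₁−λ) = 1/(23.7−20.94) = 0.36232 hr
W₂ = 1/(μ₂−λ) = 1/(37.59−20.94) = 0.06006 hr
W_total = W₁ + W₂ = 0.36232 + 0.06006 = 0.42238 hr

Final: 0.42238 hr


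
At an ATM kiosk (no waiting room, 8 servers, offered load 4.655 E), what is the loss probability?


B(c,a) = (a^c/c!) / Σ_{k=0}^{c} a^k/k!
a^8/8! = 5.468106
Σ terms (k=0..8): 1.00000 + 4.65500 + 10.83451 + 16.81155 + 19.56444 + 18.21450 + 14.13141 + 9.39739 + 5.46811 = 100.076915
B = 5.468106/100.076915 = 0.054639

Final: 0.054639


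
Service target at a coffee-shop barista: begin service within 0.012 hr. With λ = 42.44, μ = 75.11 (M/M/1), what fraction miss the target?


ρ = 42.44/75.11 = 0.5650
P(Wq > t) = ρ·e^{−(μ−λ)t} = 0.5650·e^{−0.3920}
= 0.5650·0.675677 = 0.381783

Final: 0.381783


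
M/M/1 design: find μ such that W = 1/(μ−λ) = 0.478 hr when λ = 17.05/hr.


W = 1/(μ−λ) ⇒ μ − λ = 1/W = 1/0.478 = 2.0921
μ = λ + 1/W = 17.05 + 2.0921 = 19.1421 per hr

Final: 19.1421 /hr


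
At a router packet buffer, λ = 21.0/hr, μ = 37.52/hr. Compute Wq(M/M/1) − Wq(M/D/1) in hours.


ρ = 21.0/37.52 = 0.5597
Wq(M/M/1) = ρ/(μ−λ) = 0.5597/16.52 = 0.03388 hr
Wq(M/D/1) = ρ/(2(μ−λ)) = 0.01694 hr
Savings = 0.03388 − 0.01694 = 0.01694 hr

Final: 0.01694 hr


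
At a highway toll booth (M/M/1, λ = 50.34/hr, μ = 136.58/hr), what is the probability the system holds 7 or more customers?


ρ = 50.34/136.58 = 0.3686
P(N ≥ n) = ρ^n = 0.3686^7 = 0.0009240

Final: 0.0009240


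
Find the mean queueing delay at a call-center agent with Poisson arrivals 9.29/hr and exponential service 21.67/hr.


ρ = 9.29/21.67 = 0.4287
Wq = ρ/(μ−λ) = 0.4287/(21.67 − 9.29) = 0.4287/12.38 = 0.03463 hr

Final: 0.03463 hr


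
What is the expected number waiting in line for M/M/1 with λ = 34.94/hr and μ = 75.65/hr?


ρ = 34.94/75.65 = 0.4619
Lq = ρ²/(1−ρ) = 0.2133/0.5381 = 0.3964

Final: 0.3964


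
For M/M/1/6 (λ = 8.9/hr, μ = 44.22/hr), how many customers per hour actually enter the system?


ρ = 0.2013; P_K = (1−ρ)ρ^6/(1−ρ^7) = 0.00005309
λ_eff = λ(1 − P_K) = 8.9·(1 − 0.00005309) = 8.9·0.999947 = 8.8995 /hr

Final: 8.8995 /hr


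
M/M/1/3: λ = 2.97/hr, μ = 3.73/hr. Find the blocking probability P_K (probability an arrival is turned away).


ρ = λ/μ = 2.97/3.73 = 0.7962
P_K = (1−ρ)ρ^K/(1−ρ^(K+1)) = (0.2038·0.504827)/(1 − 0.401967)
= 0.102860/0.598033 = 0.171998

Final: 0.171998


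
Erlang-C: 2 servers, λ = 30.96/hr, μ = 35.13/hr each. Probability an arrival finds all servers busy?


a = λ/μ = 0.8813; ρ = a/2 = 0.4406
P₀ = 0.388263 (from M/M/c formula)
C(c,a) = [a^c/(c!(1−ρ))]·P₀ = [0.77669/(2·0.5594)]·0.388263
= 0.69427·0.388263 = 0.269561

Final: 0.269561


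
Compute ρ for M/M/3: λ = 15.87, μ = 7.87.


ρ = λ/(cμ) = 15.87/(3·7.87) = 15.87/23.61 = 0.6722

Final: 0.6722


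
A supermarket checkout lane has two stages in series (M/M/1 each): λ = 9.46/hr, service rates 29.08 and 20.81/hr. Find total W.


Each node sees arrival rate λ = 9.46/hr (tandem ⇒ throughput preserved).
W₁ = 1/(μ₁−λ) = 1/(29.08−9.46) = 0.05097 hr
W₂ = 1/(μ₂−λ) = 1/(20.81−9.46) = 0.08811 hr
W_total = W₁ + W₂ = 0.05097 + 0.08811 = 0.13907 hr

Final: 0.13907 hr


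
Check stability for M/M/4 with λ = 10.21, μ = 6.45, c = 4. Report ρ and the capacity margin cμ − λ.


Total capacity cμ = 4·6.45 = 25.80/hr
ρ = λ/(cμ) = 10.21/25.80 = 0.3957
Stable ⇔ ρ < 1: YES
Spare capacity = cμ − λ = 25.80 − 10.21 = 15.59/hr

Final: ρ = 0.3957; stable; margin = 15.59/hr


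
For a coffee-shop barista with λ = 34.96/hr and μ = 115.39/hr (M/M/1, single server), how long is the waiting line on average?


ρ = 34.96/115.39 = 0.3030
Lq = ρ²/(1−ρ) = 0.09179/0.6970 = 0.1317

Final: 0.1317


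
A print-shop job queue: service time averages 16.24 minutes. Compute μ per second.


μ = 1/(service time) in consistent units.
1 second = 0.0166667 min, so μ = 0.0166667/16.24 = 0.001026 per second

Final: 0.001026 /sec


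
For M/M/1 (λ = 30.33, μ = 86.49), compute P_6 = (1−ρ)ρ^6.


ρ = 30.33/86.49 = 0.3507
P_n = (1−ρ)·ρ^n = (1 − 0.3507)·0.3507^6 = 0.6493·0.001860 = 0.001208

Final: 0.001208


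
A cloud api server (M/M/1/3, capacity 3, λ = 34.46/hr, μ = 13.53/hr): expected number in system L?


ρ = 34.46/13.53 = 2.5469
L = ρ[1 − (K+1)ρ^K + Kρ^(K+1)] / [(1−ρ)(1−ρ^(K+1))]
Numerator: 2.5469·(1 − 4·16.521612 + 3·42.079436) = 155.749667
Denominator: (-1.5469)·(-41.079436) = 63.547124
L = 155.749667/63.547124 = 2.4509

Final: 2.4509


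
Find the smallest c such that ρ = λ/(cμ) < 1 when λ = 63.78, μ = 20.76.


Stability requires cμ > λ ⇔ c > λ/μ.
λ/μ = 63.78/20.76 = 3.0723
Minimum integer c = ⌊3.0723⌋ + 1 = 4
Check: 4·20.76 = 83.04 > 63.78, while 3·20.76 = 62.28 ≤ 63.78

Final: 4 servers


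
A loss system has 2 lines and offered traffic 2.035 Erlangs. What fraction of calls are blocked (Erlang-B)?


B(c,a) = (a^c/c!) / Σ_{k=0}^{c} a^k/k!
a^2/2! = 2.070613
Σ terms (k=0..2): 1.00000 + 2.03500 + 2.07061 = 5.105613
B = 2.070613/5.105613 = 0.405556

Final: 0.405556


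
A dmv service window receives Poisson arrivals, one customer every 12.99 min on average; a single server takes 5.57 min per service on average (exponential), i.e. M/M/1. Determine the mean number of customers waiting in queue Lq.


λ = 60/12.99 = 4.6189 /hr
μ = 60/5.57 = 10.7720 /hr
ρ = λ/μ = 4.6189/10.7720 = 0.4288
Lq = ρ²/(1−ρ) = 0.1839/0.5712 = 0.3219

Final: 0.3219
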